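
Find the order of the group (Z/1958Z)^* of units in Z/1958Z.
(Z/1958Z)^* consists of the classes a with gcd(a, 1958) = 1, so its order is φ(1958). φ is multiplicative, with φ(p^e) = p^e − p^(e−1). Factorise 1958 = 2 · 11 · 89. Then
  φ(1958) = (2 − 1) · (11 − 1) · (89 − 1) = 1 · 10 · 88 = 880.
Thus |(Z/1958Z)^*| = 880.

Final answer: |(Z/1958Z)^*| = 880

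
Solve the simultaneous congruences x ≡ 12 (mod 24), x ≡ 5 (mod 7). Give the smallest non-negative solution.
The moduli 24, 7 are pairwise coprime, so by the CRT there is a unique solution mod 24·7 = 168.
Solve by successive substitution. Start with x ≡ 12 (mod 24).
  Combine with x ≡ 5 (mod 7): write x = 12 + 24·t and require 12 + 24·t ≡ 5 (mod 7), i.e. 24·t ≡ 5 − 12 ≡ 0 (mod 7). Since 24^(−1) ≡ 5 (mod 7) (24 ≡ 3 (mod 7)), t ≡ 5·0 ≡ 0 (mod 7). So x ≡ 12 + 24·0 = 12 (mod 168).
Unique solution in [0, 168): x = 12.

Final answer: x ≡ 12 (mod 168); the representative in [0, 168) is 12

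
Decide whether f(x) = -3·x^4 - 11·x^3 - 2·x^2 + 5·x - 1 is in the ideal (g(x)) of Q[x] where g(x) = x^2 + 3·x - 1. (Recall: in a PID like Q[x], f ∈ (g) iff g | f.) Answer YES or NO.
YES

In Q[x] the ideal (g) consists of all multiples of g, so f ∈ (g) iff g | f, i.e. iff the remainder of f on division by g is 0. Divide f by g (g is monic, so eliminate the leading term of the running remainder at each step):
  leading term -3·x^4: subtract (-3·x^2)·g(x) = -3·x^4 - 9·x^3 + 3·x^2, leaving -2·x^3 - 5·x^2 + 5·x - 1
  leading term -2·x^3: subtract (-2·x)·g(x) = -2·x^3 - 6·x^2 + 2·x, leaving x^2 + 3·x - 1
  leading term x^2: subtract (1)·g(x) = x^2 + 3·x - 1, leaving 0
The remainder is 0, so f(x) = g(x) · h(x) with h(x) = -3·x^2 - 2·x + 1. Hence g | f, i.e. f ∈ (g).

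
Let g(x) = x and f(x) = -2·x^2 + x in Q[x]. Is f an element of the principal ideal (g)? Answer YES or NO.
In Q[x] the ideal (g) consists of all multiples of g, so f ∈ (g) iff g | f, i.e. iff the remainder of f on division by g is 0. Divide f by g (g is monic, so eliminate the leading term of the running remainder at each step):
  leading term -2·x^2: subtract (-2·x)·g(x) = -2·x^2, leaving x
  leading term x: subtract (1)·g(x) = x, leaving 0
The remainder is 0, so f(x) = g(x) · h(x) with h(x) = 1 - 2·x. Hence g | f, i.e. f ∈ (g).

Final answer: YES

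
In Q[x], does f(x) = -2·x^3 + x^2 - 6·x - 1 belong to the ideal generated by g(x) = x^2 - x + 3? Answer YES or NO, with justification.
In Q[x] the ideal (g) consists of all multiples of g, so f ∈ (g) iff g | f, i.e. iff the remainder of f on division by g is 0. Divide f by g (g is monic, so eliminate the leading term of the running remainder at each step):
  leading term -2·x^3: subtract (-2·x)·g(x) = -2·x^3 + 2·x^2 - 6·x, leaving -x^2 - 1
  leading term -x^2: subtract (-1)·g(x) = -x^2 + x - 3, leaving 2 - x
The remainder r(x) = 2 - x ≠ 0 (and deg r < deg g), so g ∤ f, i.e. f ∉ (g).

Final answer: NO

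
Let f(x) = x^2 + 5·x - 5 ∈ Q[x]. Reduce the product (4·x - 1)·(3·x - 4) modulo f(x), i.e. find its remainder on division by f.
First multiply in Q[x] without reducing: a · b = 12·x^2 - 19·x + 4. Now divide by f(x) = x^2 + 5·x - 5, eliminating the leading term at each step:
  leading term 12·x^2: subtract (12)·f(x) = 12·x^2 + 60·x - 60, leaving 64 - 79·x
The degree is now < 2, so this is the remainder. Hence a · b ≡ 64 - 79·x in Q[x]/(f).

Final answer: a · b ≡ 64 - 79·x (mod f(x))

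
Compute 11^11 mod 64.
Use repeated squaring. Binary(11) = 1011. Walk through the bits of the exponent 11 left-to-right: at each bit after the leading one, square the running value, then multiply by 11 if the bit is 1 (always reducing mod 64):
  bit 1 = 1 (leading): start with 11.
  bit 2 = 0: square 11^2 = 121 ≡ 57 (mod 64).
  bit 3 = 1: square 57^2 = 3249 ≡ 49; bit is 1, so multiply 49·11 = 539 ≡ 27 (mod 64).
  bit 4 = 1: square 27^2 = 729 ≡ 25; bit is 1, so multiply 25·11 = 275 ≡ 19 (mod 64).
Final value: 11^11 ≡ 19 (mod 64).

Final answer: 19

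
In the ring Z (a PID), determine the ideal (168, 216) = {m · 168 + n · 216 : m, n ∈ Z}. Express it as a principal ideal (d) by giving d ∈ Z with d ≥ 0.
(168, 216) = (24); d = 24

In the PID Z, (a, b) is generated by gcd(a, b). Compute gcd(216, 168) with the extended Euclidean algorithm, tracking rows (r, s, t) with s·216 + t·168 = r:
  row A: (216, 1, 0)   [1·216 + 0·168 = 216]
  row B: (168, 0, 1)   [0·216 + 1·168 = 168]
  216 = 1·168 + 48   → row C = row A − 1·row B = (48, 1, −1)   [check: 1·216 − 1·168 = 48]
  168 = 3·48 + 24   → row D = row B − 3·row C = (24, −3, 4)   [check: −3·216 + 4·168 = 24]
  48 = 2·24 + 0   → remainder 0, stop. gcd = 24 (last nonzero row D).
So gcd(168, 216) = 24, with Bézout identity −3·216 + 4·168 = 24. Containment (⊇): the Bézout identity exhibits 24 as an element of (168, 216), giving (24) ⊆ (168, 216). Containment (⊆): since 24 | 168 and 24 | 216 (168 = 24·7, 216 = 24·9), every Z-linear combination of 168 and 216 is divisible by 24, so (168, 216) ⊆ (24). Therefore (168, 216) = (24), d = 24.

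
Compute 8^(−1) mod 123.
8^(−1) ≡ 77 (mod 123)

Apply the extended Euclidean algorithm to (123, 8), tracking rows (r, s, t) with s·123 + t·8 = r. Each division r_prev = q·r_cur + r_new produces the new row as (previous row) − q·(current row):
  row A: (123, 1, 0)   [1·123 + 0·8 = 123]
  row B: (8, 0, 1)   [0·123 + 1·8 = 8]
  123 = 15·8 + 3   → row C = row A − 15·row B = (3, 1, −15)   [check: 1·123 − 15·8 = 3]
  8 = 2·3 + 2   → row D = row B − 2·row C = (2, −2, 31)   [check: −2·123 + 31·8 = 2]
  3 = 1·2 + 1   → row E = row C − 1·row D = (1, 3, −46)   [check: 3·123 − 46·8 = 1]
  2 = 2·1 + 0   → remainder 0, stop. gcd = 1 (last nonzero row E).
The gcd is 1, so 8 is invertible mod 123. The last nonzero row gives 3·123 − 46·8 = 1, so t = −46. So 8^(−1) ≡ −46 ≡ 77 (mod 123). Verify: 8 · 77 = 616 ≡ 1 (mod 123). ✓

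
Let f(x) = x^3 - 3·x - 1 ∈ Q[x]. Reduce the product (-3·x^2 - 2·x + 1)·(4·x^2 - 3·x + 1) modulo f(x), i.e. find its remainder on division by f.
First multiply in Q[x] without reducing: a · b = -12·x^4 + x^3 + 7·x^2 - 5·x + 1. Now divide by f(x) = x^3 - 3·x - 1, eliminating the leading term at each step:
  leading term -12·x^4: subtract (-12·x)·f(x) = -12·x^4 + 36·x^2 + 12·x, leaving x^3 - 29·x^2 - 17·x + 1
  leading term x^3: subtract (1)·f(x) = x^3 - 3·x - 1, leaving -29·x^2 - 14·x + 2
The degree is now < 3, so this is the remainder. Hence a · b ≡ -29·x^2 - 14·x + 2 in Q[x]/(f).

Final answer: a · b ≡ -29·x^2 - 14·x + 2 (mod f(x))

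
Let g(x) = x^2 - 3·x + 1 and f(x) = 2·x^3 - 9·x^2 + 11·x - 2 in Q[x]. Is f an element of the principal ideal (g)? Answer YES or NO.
NO

In Q[x] the ideal (g) consists of all multiples of g, so f ∈ (g) iff g | f, i.e. iff the remainder of f on division by g is 0. Divide f by g (g is monic, so eliminate the leading term of the running remainder at each step):
  leading term 2·x^3: subtract (2·x)·g(x) = 2·x^3 - 6·x^2 + 2·x, leaving -3·x^2 + 9·x - 2
  leading term -3·x^2: subtract (-3)·g(x) = -3·x^2 + 9·x - 3, leaving 1
The remainder r(x) = 1 ≠ 0 (and deg r < deg g), so g ∤ f, i.e. f ∉ (g).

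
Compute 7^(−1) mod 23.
Apply the extended Euclidean algorithm to (23, 7), tracking rows (r, s, t) with s·23 + t·7 = r. Each division r_prev = q·r_cur + r_new produces the new row as (previous row) − q·(current row):
  row A: (23, 1, 0)   [1·23 + 0·7 = 23]
  row B: (7, 0, 1)   [0·23 + 1·7 = 7]
  23 = 3·7 + 2   → row C = row A − 3·row B = (2, 1, −3)   [check: 1·23 − 3·7 = 2]
  7 = 3·2 + 1   → row D = row B − 3·row C = (1, −3, 10)   [check: −3·23 + 10·7 = 1]
  2 = 2·1 + 0   → remainder 0, stop. gcd = 1 (last nonzero row D).
The gcd is 1, so 7 is invertible mod 23. The last nonzero row gives −3·23 + 10·7 = 1, so t = 10. So 7^(−1) ≡ 10 (mod 23). Verify: 7 · 10 = 70 ≡ 1 (mod 23). ✓

Final answer: 7^(−1) ≡ 10 (mod 23)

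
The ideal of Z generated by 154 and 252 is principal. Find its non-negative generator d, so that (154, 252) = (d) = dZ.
(154, 252) = (14); d = 14

In the PID Z, (a, b) is generated by gcd(a, b). Compute gcd(252, 154) with the extended Euclidean algorithm, tracking rows (r, s, t) with s·252 + t·154 = r:
  row A: (252, 1, 0)   [1·252 + 0·154 = 252]
  row B: (154, 0, 1)   [0·252 + 1·154 = 154]
  252 = 1·154 + 98   → row C = row A − 1·row B = (98, 1, −1)   [check: 1·252 − 1·154 = 98]
  154 = 1·98 + 56   → row D = row B − 1·row C = (56, −1, 2)   [check: −1·252 + 2·154 = 56]
  98 = 1·56 + 42   → row E = row C − 1·row D = (42, 2, −3)   [check: 2·252 − 3·154 = 42]
  56 = 1·42 + 14   → row F = row D − 1·row E = (14, −3, 5)   [check: −3·252 + 5·154 = 14]
  42 = 3·14 + 0   → remainder 0, stop. gcd = 14 (last nonzero row F).
So gcd(154, 252) = 14, with Bézout identity −3·252 + 5·154 = 14. Containment (⊇): the Bézout identity exhibits 14 as an element of (154, 252), giving (14) ⊆ (154, 252). Containment (⊆): since 14 | 154 and 14 | 252 (154 = 14·11, 252 = 14·18), every Z-linear combination of 154 and 252 is divisible by 14, so (154, 252) ⊆ (14). Therefore (154, 252) = (14), d = 14.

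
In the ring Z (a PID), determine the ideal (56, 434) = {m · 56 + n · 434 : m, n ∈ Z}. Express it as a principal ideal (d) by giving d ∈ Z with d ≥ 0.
In the PID Z, (a, b) is generated by gcd(a, b). Compute gcd(434, 56) with the extended Euclidean algorithm, tracking rows (r, s, t) with s·434 + t·56 = r:
  row A: (434, 1, 0)   [1·434 + 0·56 = 434]
  row B: (56, 0, 1)   [0·434 + 1·56 = 56]
  434 = 7·56 + 42   → row C = row A − 7·row B = (42, 1, −7)   [check: 1·434 − 7·56 = 42]
  56 = 1·42 + 14   → row D = row B − 1·row C = (14, −1, 8)   [check: −1·434 + 8·56 = 14]
  42 = 3·14 + 0   → remainder 0, stop. gcd = 14 (last nonzero row D).
So gcd(56, 434) = 14, with Bézout identity −1·434 + 8·56 = 14. Containment (⊇): the Bézout identity exhibits 14 as an element of (56, 434), giving (14) ⊆ (56, 434). Containment (⊆): since 14 | 56 and 14 | 434 (56 = 14·4, 434 = 14·31), every Z-linear combination of 56 and 434 is divisible by 14, so (56, 434) ⊆ (14). Therefore (56, 434) = (14), d = 14.

Final answer: (56, 434) = (14); d = 14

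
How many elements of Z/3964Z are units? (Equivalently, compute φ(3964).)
Z/3964Z has φ(3964) = 1980 units

An element a ∈ Z/3964Z is a unit iff gcd(a, 3964) = 1, so the number of units is φ(3964). φ is multiplicative, with φ(p^e) = p^e − p^(e−1). Factorise 3964 = 2^2 · 991. Then
  φ(3964) = (2^2 − 2^1) · (991 − 1) = 2 · 990 = 1980.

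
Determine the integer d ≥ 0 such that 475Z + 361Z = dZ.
In the PID Z, (a, b) is generated by gcd(a, b). Compute gcd(475, 361) with the extended Euclidean algorithm, tracking rows (r, s, t) with s·475 + t·361 = r:
  row A: (475, 1, 0)   [1·475 + 0·361 = 475]
  row B: (361, 0, 1)   [0·475 + 1·361 = 361]
  475 = 1·361 + 114   → row C = row A − 1·row B = (114, 1, −1)   [check: 1·475 − 1·361 = 114]
  361 = 3·114 + 19   → row D = row B − 3·row C = (19, −3, 4)   [check: −3·475 + 4·361 = 19]
  114 = 6·19 + 0   → remainder 0, stop. gcd = 19 (last nonzero row D).
So gcd(475, 361) = 19, with Bézout identity −3·475 + 4·361 = 19. Containment (⊇): the Bézout identity exhibits 19 as an element of (475, 361), giving (19) ⊆ (475, 361). Containment (⊆): since 19 | 475 and 19 | 361 (475 = 19·25, 361 = 19·19), every Z-linear combination of 475 and 361 is divisible by 19, so (475, 361) ⊆ (19). Therefore (475, 361) = (19), d = 19.

Final answer: (475, 361) = (19); d = 19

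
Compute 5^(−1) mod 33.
5^(−1) ≡ 20 (mod 33)

Apply the extended Euclidean algorithm to (33, 5), tracking rows (r, s, t) with s·33 + t·5 = r. Each division r_prev = q·r_cur + r_new produces the new row as (previous row) − q·(current row):
  row A: (33, 1, 0)   [1·33 + 0·5 = 33]
  row B: (5, 0, 1)   [0·33 + 1·5 = 5]
  33 = 6·5 + 3   → row C = row A − 6·row B = (3, 1, −6)   [check: 1·33 − 6·5 = 3]
  5 = 1·3 + 2   → row D = row B − 1·row C = (2, −1, 7)   [check: −1·33 + 7·5 = 2]
  3 = 1·2 + 1   → row E = row C − 1·row D = (1, 2, −13)   [check: 2·33 − 13·5 = 1]
  2 = 2·1 + 0   → remainder 0, stop. gcd = 1 (last nonzero row E).
The gcd is 1, so 5 is invertible mod 33. The last nonzero row gives 2·33 − 13·5 = 1, so t = −13. So 5^(−1) ≡ −13 ≡ 20 (mod 33). Verify: 5 · 20 = 100 ≡ 1 (mod 33). ✓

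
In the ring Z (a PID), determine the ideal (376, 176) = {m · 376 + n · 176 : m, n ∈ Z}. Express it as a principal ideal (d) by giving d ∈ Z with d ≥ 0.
(376, 176) = (8); d = 8

In the PID Z, (a, b) is generated by gcd(a, b). Compute gcd(376, 176) with the extended Euclidean algorithm, tracking rows (r, s, t) with s·376 + t·176 = r:
  row A: (376, 1, 0)   [1·376 + 0·176 = 376]
  row B: (176, 0, 1)   [0·376 + 1·176 = 176]
  376 = 2·176 + 24   → row C = row A − 2·row B = (24, 1, −2)   [check: 1·376 − 2·176 = 24]
  176 = 7·24 + 8   → row D = row B − 7·row C = (8, −7, 15)   [check: −7·376 + 15·176 = 8]
  24 = 3·8 + 0   → remainder 0, stop. gcd = 8 (last nonzero row D).
So gcd(376, 176) = 8, with Bézout identity −7·376 + 15·176 = 8. Containment (⊇): the Bézout identity exhibits 8 as an element of (376, 176), giving (8) ⊆ (376, 176). Containment (⊆): since 8 | 376 and 8 | 176 (376 = 8·47, 176 = 8·22), every Z-linear combination of 376 and 176 is divisible by 8, so (376, 176) ⊆ (8). Therefore (376, 176) = (8), d = 8.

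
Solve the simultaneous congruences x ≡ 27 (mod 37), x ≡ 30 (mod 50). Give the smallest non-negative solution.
x ≡ 730 (mod 1850); the representative in [0, 1850) is 730

The moduli 37, 50 are pairwise coprime, so by the CRT there is a unique solution mod 37·50 = 1850.
Solve by successive substitution. Start with x ≡ 27 (mod 37).
  Combine with x ≡ 30 (mod 50): write x = 27 + 37·t and require 27 + 37·t ≡ 30 (mod 50), i.e. 37·t ≡ 30 − 27 ≡ 3 (mod 50). Since 37^(−1) ≡ 23 (mod 50), t ≡ 23·3 ≡ 19 (mod 50). So x ≡ 27 + 37·19 = 730 (mod 1850).
Unique solution in [0, 1850): x = 730.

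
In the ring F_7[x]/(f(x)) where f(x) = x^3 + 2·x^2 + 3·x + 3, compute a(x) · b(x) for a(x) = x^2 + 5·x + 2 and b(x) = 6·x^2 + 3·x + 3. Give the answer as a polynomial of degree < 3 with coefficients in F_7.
a · b ≡ 5·x^2 + 3·x + 6 (mod f(x))

Multiply as integer polynomials: a · b = 6·x^4 + 33·x^3 + 30·x^2 + 21·x + 6. Reducing coefficients mod 7: a · b ≡ 6·x^4 + 5·x^3 + 2·x^2 + 6. Now divide by f(x) = x^3 + 2·x^2 + 3·x + 3 in F_7[x], eliminating the leading term at each step:
  leading term 6·x^4: subtract (6·x)·f(x) = 6·x^4 + 5·x^3 + 4·x^2 + 4·x, leaving 5·x^2 + 3·x + 6 (coefficients mod 7)
The degree is now < 3, so this is the remainder. Hence a · b ≡ 5·x^2 + 3·x + 6 in F_7[x]/(f).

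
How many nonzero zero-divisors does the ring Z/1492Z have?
Z/1492Z has 747 nonzero zero-divisors

In Z/1492Z each nonzero element is either a unit (gcd with 1492 is 1) or a zero-divisor (gcd > 1). The number of units is φ(1492): factorise 1492 = 2^2 · 373, so φ(1492) = (2^2 − 2^1) · (373 − 1) = 2 · 372 = 744. The nonzero elements number 1492 − 1 = 1491. Hence the nonzero zero-divisors number 1491 − 744 = 747.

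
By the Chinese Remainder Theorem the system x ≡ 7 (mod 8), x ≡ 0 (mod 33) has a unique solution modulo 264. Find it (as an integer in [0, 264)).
The moduli 8, 33 are pairwise coprime, so by the CRT there is a unique solution mod 8·33 = 264.
Solve by successive substitution. Start with x ≡ 7 (mod 8).
  Combine with x ≡ 0 (mod 33): write x = 7 + 8·t and require 7 + 8·t ≡ 0 (mod 33), i.e. 8·t ≡ 0 − 7 ≡ 26 (mod 33). Since 8^(−1) ≡ 29 (mod 33), t ≡ 29·26 ≡ 28 (mod 33). So x ≡ 7 + 8·28 = 231 (mod 264).
Unique solution in [0, 264): x = 231.

Final answer: x ≡ 231 (mod 264); the representative in [0, 264) is 231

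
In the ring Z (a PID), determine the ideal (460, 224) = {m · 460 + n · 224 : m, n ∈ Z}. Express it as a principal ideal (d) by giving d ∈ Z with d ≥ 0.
(460, 224) = (4); d = 4

In the PID Z, (a, b) is generated by gcd(a, b). Compute gcd(460, 224) with the extended Euclidean algorithm, tracking rows (r, s, t) with s·460 + t·224 = r:
  row A: (460, 1, 0)   [1·460 + 0·224 = 460]
  row B: (224, 0, 1)   [0·460 + 1·224 = 224]
  460 = 2·224 + 12   → row C = row A − 2·row B = (12, 1, −2)   [check: 1·460 − 2·224 = 12]
  224 = 18·12 + 8   → row D = row B − 18·row C = (8, −18, 37)   [check: −18·460 + 37·224 = 8]
  12 = 1·8 + 4   → row E = row C − 1·row D = (4, 19, −39)   [check: 19·460 − 39·224 = 4]
  8 = 2·4 + 0   → remainder 0, stop. gcd = 4 (last nonzero row E).
So gcd(460, 224) = 4, with Bézout identity 19·460 − 39·224 = 4. Containment (⊇): the Bézout identity exhibits 4 as an element of (460, 224), giving (4) ⊆ (460, 224). Containment (⊆): since 4 | 460 and 4 | 224 (460 = 4·115, 224 = 4·56), every Z-linear combination of 460 and 224 is divisible by 4, so (460, 224) ⊆ (4). Therefore (460, 224) = (4), d = 4.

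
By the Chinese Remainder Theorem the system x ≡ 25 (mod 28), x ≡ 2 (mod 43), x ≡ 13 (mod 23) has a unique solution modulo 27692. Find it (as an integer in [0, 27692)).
x ≡ 26877 (mod 27692); the representative in [0, 27692) is 26877

The moduli 28, 43, 23 are pairwise coprime, so by the CRT there is a unique solution mod 28·43·23 = 27692.
Solve by successive substitution. Start with x ≡ 25 (mod 28).
  Combine with x ≡ 2 (mod 43): write x = 25 + 28·t and require 25 + 28·t ≡ 2 (mod 43), i.e. 28·t ≡ 2 − 25 ≡ 20 (mod 43). Since 28^(−1) ≡ 20 (mod 43), t ≡ 20·20 ≡ 13 (mod 43). So x ≡ 25 + 28·13 = 389 (mod 1204).
  Combine with x ≡ 13 (mod 23): write x = 389 + 1204·t and require 389 + 1204·t ≡ 13 (mod 23), i.e. 1204·t ≡ 13 − 389 ≡ 15 (mod 23). Since 1204^(−1) ≡ 3 (mod 23) (1204 ≡ 8 (mod 23)), t ≡ 3·15 ≡ 22 (mod 23). So x ≡ 389 + 1204·22 = 26877 (mod 27692).
Unique solution in [0, 27692): x = 26877.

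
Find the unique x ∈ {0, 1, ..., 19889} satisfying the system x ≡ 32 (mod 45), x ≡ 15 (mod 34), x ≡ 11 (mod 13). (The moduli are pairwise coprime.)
The moduli 45, 34, 13 are pairwise coprime, so by the CRT there is a unique solution mod 45·34·13 = 19890.
Solve by successive substitution. Start with x ≡ 32 (mod 45).
  Combine with x ≡ 15 (mod 34): write x = 32 + 45·t and require 32 + 45·t ≡ 15 (mod 34), i.e. 45·t ≡ 15 − 32 ≡ 17 (mod 34). Since 45^(−1) ≡ 31 (mod 34) (45 ≡ 11 (mod 34)), t ≡ 31·17 ≡ 17 (mod 34). So x ≡ 32 + 45·17 = 797 (mod 1530).
  Combine with x ≡ 11 (mod 13): write x = 797 + 1530·t and require 797 + 1530·t ≡ 11 (mod 13), i.e. 1530·t ≡ 11 − 797 ≡ 7 (mod 13). Since 1530^(−1) ≡ 3 (mod 13) (1530 ≡ 9 (mod 13)), t ≡ 3·7 ≡ 8 (mod 13). So x ≡ 797 + 1530·8 = 13037 (mod 19890).
Unique solution in [0, 19890): x = 13037.

Final answer: x ≡ 13037 (mod 19890); the representative in [0, 19890) is 13037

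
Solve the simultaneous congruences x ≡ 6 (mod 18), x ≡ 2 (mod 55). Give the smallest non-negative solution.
The moduli 18, 55 are pairwise coprime, so by the CRT there is a unique solution mod 18·55 = 990.
Solve by successive substitution. Start with x ≡ 6 (mod 18).
  Combine with x ≡ 2 (mod 55): write x = 6 + 18·t and require 6 + 18·t ≡ 2 (mod 55), i.e. 18·t ≡ 2 − 6 ≡ 51 (mod 55). Since 18^(−1) ≡ 52 (mod 55), t ≡ 52·51 ≡ 12 (mod 55). So x ≡ 6 + 18·12 = 222 (mod 990).
Unique solution in [0, 990): x = 222.

Final answer: x ≡ 222 (mod 990); the representative in [0, 990) is 222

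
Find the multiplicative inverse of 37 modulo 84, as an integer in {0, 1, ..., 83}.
Apply the extended Euclidean algorithm to (84, 37), tracking rows (r, s, t) with s·84 + t·37 = r. Each division r_prev = q·r_cur + r_new produces the new row as (previous row) − q·(current row):
  row A: (84, 1, 0)   [1·84 + 0·37 = 84]
  row B: (37, 0, 1)   [0·84 + 1·37 = 37]
  84 = 2·37 + 10   → row C = row A − 2·row B = (10, 1, −2)   [check: 1·84 − 2·37 = 10]
  37 = 3·10 + 7   → row D = row B − 3·row C = (7, −3, 7)   [check: −3·84 + 7·37 = 7]
  10 = 1·7 + 3   → row E = row C − 1·row D = (3, 4, −9)   [check: 4·84 − 9·37 = 3]
  7 = 2·3 + 1   → row F = row D − 2·row E = (1, −11, 25)   [check: −11·84 + 25·37 = 1]
  3 = 3·1 + 0   → remainder 0, stop. gcd = 1 (last nonzero row F).
The gcd is 1, so 37 is invertible mod 84. The last nonzero row gives −11·84 + 25·37 = 1, so t = 25. So 37^(−1) ≡ 25 (mod 84). Verify: 37 · 25 = 925 ≡ 1 (mod 84). ✓

Final answer: 37^(−1) ≡ 25 (mod 84)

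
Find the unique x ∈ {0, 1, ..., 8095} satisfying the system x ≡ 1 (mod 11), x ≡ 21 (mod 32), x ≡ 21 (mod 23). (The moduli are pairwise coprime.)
x ≡ 6645 (mod 8096); the representative in [0, 8096) is 6645

The moduli 11, 32, 23 are pairwise coprime, so by the CRT there is a unique solution mod 11·32·23 = 8096.
Solve by successive substitution. Start with x ≡ 1 (mod 11).
  Combine with x ≡ 21 (mod 32): write x = 1 + 11·t and require 1 + 11·t ≡ 21 (mod 32), i.e. 11·t ≡ 21 − 1 ≡ 20 (mod 32). Since 11^(−1) ≡ 3 (mod 32), t ≡ 3·20 ≡ 28 (mod 32). So x ≡ 1 + 11·28 = 309 (mod 352).
  Combine with x ≡ 21 (mod 23): write x = 309 + 352·t and require 309 + 352·t ≡ 21 (mod 23), i.e. 352·t ≡ 21 − 309 ≡ 11 (mod 23). Since 352^(−1) ≡ 10 (mod 23) (352 ≡ 7 (mod 23)), t ≡ 10·11 ≡ 18 (mod 23). So x ≡ 309 + 352·18 = 6645 (mod 8096).
Unique solution in [0, 8096): x = 6645.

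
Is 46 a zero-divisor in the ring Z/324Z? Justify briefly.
YES

gcd(46, 324) = 2 > 1, so 46 is not a unit in Z/324Z. In Z/nZ every nonzero non-unit is a zero-divisor: explicitly, take b = 324/gcd = 162 ≠ 0 (mod 324); then 46·162 = 7452 = 23·324, i.e. 46·162 ≡ 0 (mod 324). So 46 is a zero-divisor.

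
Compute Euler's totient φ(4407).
φ is multiplicative, with φ(p^e) = p^e − p^(e−1). Factorise 4407 = 3 · 13 · 113. Then
  φ(4407) = (3 − 1) · (13 − 1) · (113 − 1) = 2 · 12 · 112 = 2688.

Final answer: φ(4407) = 2688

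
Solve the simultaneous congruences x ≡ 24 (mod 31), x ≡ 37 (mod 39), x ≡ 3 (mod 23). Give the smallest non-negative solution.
x ≡ 1636 (mod 27807); the representative in [0, 27807) is 1636

The moduli 31, 39, 23 are pairwise coprime, so by the CRT there is a unique solution mod 31·39·23 = 27807.
Solve by successive substitution. Start with x ≡ 24 (mod 31).
  Combine with x ≡ 37 (mod 39): write x = 24 + 31·t and require 24 + 31·t ≡ 37 (mod 39), i.e. 31·t ≡ 37 − 24 ≡ 13 (mod 39). Since 31^(−1) ≡ 34 (mod 39), t ≡ 34·13 ≡ 13 (mod 39). So x ≡ 24 + 31·13 = 427 (mod 1209).
  Combine with x ≡ 3 (mod 23): write x = 427 + 1209·t and require 427 + 1209·t ≡ 3 (mod 23), i.e. 1209·t ≡ 3 − 427 ≡ 13 (mod 23). Since 1209^(−1) ≡ 16 (mod 23) (1209 ≡ 13 (mod 23)), t ≡ 16·13 ≡ 1 (mod 23). So x ≡ 427 + 1209·1 = 1636 (mod 27807).
Unique solution in [0, 27807): x = 1636.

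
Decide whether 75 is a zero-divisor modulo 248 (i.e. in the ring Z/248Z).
gcd(75, 248) = 1, so 75 is a unit in Z/248Z (it has a multiplicative inverse). A unit cannot be a zero-divisor: if 75·b ≡ 0 then multiplying both sides by 75^(−1) gives b ≡ 0. So 75 is not a zero-divisor.

Final answer: NO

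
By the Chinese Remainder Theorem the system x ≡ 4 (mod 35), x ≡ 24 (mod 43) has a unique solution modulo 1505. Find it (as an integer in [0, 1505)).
The moduli 35, 43 are pairwise coprime, so by the CRT there is a unique solution mod 35·43 = 1505.
Solve by successive substitution. Start with x ≡ 4 (mod 35).
  Combine with x ≡ 24 (mod 43): write x = 4 + 35·t and require 4 + 35·t ≡ 24 (mod 43), i.e. 35·t ≡ 24 − 4 ≡ 20 (mod 43). Since 35^(−1) ≡ 16 (mod 43), t ≡ 16·20 ≡ 19 (mod 43). So x ≡ 4 + 35·19 = 669 (mod 1505).
Unique solution in [0, 1505): x = 669.

Final answer: x ≡ 669 (mod 1505); the representative in [0, 1505) is 669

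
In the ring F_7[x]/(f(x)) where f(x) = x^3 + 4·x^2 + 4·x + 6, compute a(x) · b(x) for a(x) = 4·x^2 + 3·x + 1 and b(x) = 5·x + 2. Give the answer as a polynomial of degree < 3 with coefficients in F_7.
Multiply as integer polynomials: a · b = 20·x^3 + 23·x^2 + 11·x + 2. Reducing coefficients mod 7: a · b ≡ 6·x^3 + 2·x^2 + 4·x + 2. Now divide by f(x) = x^3 + 4·x^2 + 4·x + 6 in F_7[x], eliminating the leading term at each step:
  leading term 6·x^3: subtract (6)·f(x) = 6·x^3 + 3·x^2 + 3·x + 1, leaving 6·x^2 + x + 1 (coefficients mod 7)
The degree is now < 3, so this is the remainder. Hence a · b ≡ 6·x^2 + x + 1 in F_7[x]/(f).

Final answer: a · b ≡ 6·x^2 + x + 1 (mod f(x))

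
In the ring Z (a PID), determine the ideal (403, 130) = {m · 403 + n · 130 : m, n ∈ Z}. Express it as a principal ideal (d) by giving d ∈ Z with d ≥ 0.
(403, 130) = (13); d = 13

In the PID Z, (a, b) is generated by gcd(a, b). Compute gcd(403, 130) with the extended Euclidean algorithm, tracking rows (r, s, t) with s·403 + t·130 = r:
  row A: (403, 1, 0)   [1·403 + 0·130 = 403]
  row B: (130, 0, 1)   [0·403 + 1·130 = 130]
  403 = 3·130 + 13   → row C = row A − 3·row B = (13, 1, −3)   [check: 1·403 − 3·130 = 13]
  130 = 10·13 + 0   → remainder 0, stop. gcd = 13 (last nonzero row C).
So gcd(403, 130) = 13, with Bézout identity 1·403 − 3·130 = 13. Containment (⊇): the Bézout identity exhibits 13 as an element of (403, 130), giving (13) ⊆ (403, 130). Containment (⊆): since 13 | 403 and 13 | 130 (403 = 13·31, 130 = 13·10), every Z-linear combination of 403 and 130 is divisible by 13, so (403, 130) ⊆ (13). Therefore (403, 130) = (13), d = 13.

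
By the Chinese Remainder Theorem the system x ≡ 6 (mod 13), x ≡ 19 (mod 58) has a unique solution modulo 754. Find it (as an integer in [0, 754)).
x ≡ 19 (mod 754); the representative in [0, 754) is 19

The moduli 13, 58 are pairwise coprime, so by the CRT there is a unique solution mod 13·58 = 754.
Solve by successive substitution. Start with x ≡ 6 (mod 13).
  Combine with x ≡ 19 (mod 58): write x = 6 + 13·t and require 6 + 13·t ≡ 19 (mod 58), i.e. 13·t ≡ 19 − 6 ≡ 13 (mod 58). Since 13^(−1) ≡ 9 (mod 58), t ≡ 9·13 ≡ 1 (mod 58). So x ≡ 6 + 13·1 = 19 (mod 754).
Unique solution in [0, 754): x = 19.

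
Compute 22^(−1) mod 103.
Apply the extended Euclidean algorithm to (103, 22), tracking rows (r, s, t) with s·103 + t·22 = r. Each division r_prev = q·r_cur + r_new produces the new row as (previous row) − q·(current row):
  row A: (103, 1, 0)   [1·103 + 0·22 = 103]
  row B: (22, 0, 1)   [0·103 + 1·22 = 22]
  103 = 4·22 + 15   → row C = row A − 4·row B = (15, 1, −4)   [check: 1·103 − 4·22 = 15]
  22 = 1·15 + 7   → row D = row B − 1·row C = (7, −1, 5)   [check: −1·103 + 5·22 = 7]
  15 = 2·7 + 1   → row E = row C − 2·row D = (1, 3, −14)   [check: 3·103 − 14·22 = 1]
  7 = 7·1 + 0   → remainder 0, stop. gcd = 1 (last nonzero row E).
The gcd is 1, so 22 is invertible mod 103. The last nonzero row gives 3·103 − 14·22 = 1, so t = −14. So 22^(−1) ≡ −14 ≡ 89 (mod 103). Verify: 22 · 89 = 1958 ≡ 1 (mod 103). ✓

Final answer: 22^(−1) ≡ 89 (mod 103)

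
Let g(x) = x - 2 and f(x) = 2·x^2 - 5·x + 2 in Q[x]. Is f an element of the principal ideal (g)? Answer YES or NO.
In Q[x] the ideal (g) consists of all multiples of g, so f ∈ (g) iff g | f, i.e. iff the remainder of f on division by g is 0. Divide f by g (g is monic, so eliminate the leading term of the running remainder at each step):
  leading term 2·x^2: subtract (2·x)·g(x) = 2·x^2 - 4·x, leaving 2 - x
  leading term -x: subtract (-1)·g(x) = 2 - x, leaving 0
The remainder is 0, so f(x) = g(x) · h(x) with h(x) = 2·x - 1. Hence g | f, i.e. f ∈ (g).

Final answer: YES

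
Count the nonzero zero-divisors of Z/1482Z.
In Z/1482Z each nonzero element is either a unit (gcd with 1482 is 1) or a zero-divisor (gcd > 1). The number of units is φ(1482): factorise 1482 = 2 · 3 · 13 · 19, so φ(1482) = (2 − 1) · (3 − 1) · (13 − 1) · (19 − 1) = 1 · 2 · 12 · 18 = 432. The nonzero elements number 1482 − 1 = 1481. Hence the nonzero zero-divisors number 1481 − 432 = 1049.

Final answer: Z/1482Z has 1049 nonzero zero-divisors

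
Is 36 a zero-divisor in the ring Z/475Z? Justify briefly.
gcd(36, 475) = 1, so 36 is a unit in Z/475Z (it has a multiplicative inverse). A unit cannot be a zero-divisor: if 36·b ≡ 0 then multiplying both sides by 36^(−1) gives b ≡ 0. So 36 is not a zero-divisor.

Final answer: NO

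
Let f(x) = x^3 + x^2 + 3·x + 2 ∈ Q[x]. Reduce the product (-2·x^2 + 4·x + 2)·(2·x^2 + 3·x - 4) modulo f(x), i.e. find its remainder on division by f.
First multiply in Q[x] without reducing: a · b = -4·x^4 + 2·x^3 + 24·x^2 - 10·x - 8. Now divide by f(x) = x^3 + x^2 + 3·x + 2, eliminating the leading term at each step:
  leading term -4·x^4: subtract (-4·x)·f(x) = -4·x^4 - 4·x^3 - 12·x^2 - 8·x, leaving 6·x^3 + 36·x^2 - 2·x - 8
  leading term 6·x^3: subtract (6)·f(x) = 6·x^3 + 6·x^2 + 18·x + 12, leaving 30·x^2 - 20·x - 20
The degree is now < 3, so this is the remainder. Hence a · b ≡ 30·x^2 - 20·x - 20 in Q[x]/(f).

Final answer: a · b ≡ 30·x^2 - 20·x - 20 (mod f(x))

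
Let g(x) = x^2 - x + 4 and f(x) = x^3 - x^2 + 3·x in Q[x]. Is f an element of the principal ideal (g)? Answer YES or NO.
In Q[x] the ideal (g) consists of all multiples of g, so f ∈ (g) iff g | f, i.e. iff the remainder of f on division by g is 0. Divide f by g (g is monic, so eliminate the leading term of the running remainder at each step):
  leading term x^3: subtract (x)·g(x) = x^3 - x^2 + 4·x, leaving -x
The remainder r(x) = -x ≠ 0 (and deg r < deg g), so g ∤ f, i.e. f ∉ (g).

Final answer: NO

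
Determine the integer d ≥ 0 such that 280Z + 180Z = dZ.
In the PID Z, (a, b) is generated by gcd(a, b). Compute gcd(280, 180) with the extended Euclidean algorithm, tracking rows (r, s, t) with s·280 + t·180 = r:
  row A: (280, 1, 0)   [1·280 + 0·180 = 280]
  row B: (180, 0, 1)   [0·280 + 1·180 = 180]
  280 = 1·180 + 100   → row C = row A − 1·row B = (100, 1, −1)   [check: 1·280 − 1·180 = 100]
  180 = 1·100 + 80   → row D = row B − 1·row C = (80, −1, 2)   [check: −1·280 + 2·180 = 80]
  100 = 1·80 + 20   → row E = row C − 1·row D = (20, 2, −3)   [check: 2·280 − 3·180 = 20]
  80 = 4·20 + 0   → remainder 0, stop. gcd = 20 (last nonzero row E).
So gcd(280, 180) = 20, with Bézout identity 2·280 − 3·180 = 20. Containment (⊇): the Bézout identity exhibits 20 as an element of (280, 180), giving (20) ⊆ (280, 180). Containment (⊆): since 20 | 280 and 20 | 180 (280 = 20·14, 180 = 20·9), every Z-linear combination of 280 and 180 is divisible by 20, so (280, 180) ⊆ (20). Therefore (280, 180) = (20), d = 20.

Final answer: (280, 180) = (20); d = 20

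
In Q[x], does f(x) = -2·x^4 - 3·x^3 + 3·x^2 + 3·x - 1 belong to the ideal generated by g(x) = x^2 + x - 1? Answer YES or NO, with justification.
In Q[x] the ideal (g) consists of all multiples of g, so f ∈ (g) iff g | f, i.e. iff the remainder of f on division by g is 0. Divide f by g (g is monic, so eliminate the leading term of the running remainder at each step):
  leading term -2·x^4: subtract (-2·x^2)·g(x) = -2·x^4 - 2·x^3 + 2·x^2, leaving -x^3 + x^2 + 3·x - 1
  leading term -x^3: subtract (-x)·g(x) = -x^3 - x^2 + x, leaving 2·x^2 + 2·x - 1
  leading term 2·x^2: subtract (2)·g(x) = 2·x^2 + 2·x - 2, leaving 1
The remainder r(x) = 1 ≠ 0 (and deg r < deg g), so g ∤ f, i.e. f ∉ (g).

Final answer: NO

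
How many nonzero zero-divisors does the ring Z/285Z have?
In Z/285Z each nonzero element is either a unit (gcd with 285 is 1) or a zero-divisor (gcd > 1). The number of units is φ(285): factorise 285 = 3 · 5 · 19, so φ(285) = (3 − 1) · (5 − 1) · (19 − 1) = 2 · 4 · 18 = 144. The nonzero elements number 285 − 1 = 284. Hence the nonzero zero-divisors number 284 − 144 = 140.

Final answer: Z/285Z has 140 nonzero zero-divisors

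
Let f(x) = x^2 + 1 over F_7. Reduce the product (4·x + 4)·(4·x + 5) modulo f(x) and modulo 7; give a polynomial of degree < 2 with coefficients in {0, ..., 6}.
a · b ≡ x + 4 (mod f(x))

Multiply as integer polynomials: a · b = 16·x^2 + 36·x + 20. Reducing coefficients mod 7: a · b ≡ 2·x^2 + x + 6. Now divide by f(x) = x^2 + 1 in F_7[x], eliminating the leading term at each step:
  leading term 2·x^2: subtract (2)·f(x) = 2·x^2 + 2, leaving x + 4 (coefficients mod 7)
The degree is now < 2, so this is the remainder. Hence a · b ≡ x + 4 in F_7[x]/(f).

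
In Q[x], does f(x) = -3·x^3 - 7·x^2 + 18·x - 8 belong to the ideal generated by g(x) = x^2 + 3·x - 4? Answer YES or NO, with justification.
YES

In Q[x] the ideal (g) consists of all multiples of g, so f ∈ (g) iff g | f, i.e. iff the remainder of f on division by g is 0. Divide f by g (g is monic, so eliminate the leading term of the running remainder at each step):
  leading term -3·x^3: subtract (-3·x)·g(x) = -3·x^3 - 9·x^2 + 12·x, leaving 2·x^2 + 6·x - 8
  leading term 2·x^2: subtract (2)·g(x) = 2·x^2 + 6·x - 8, leaving 0
The remainder is 0, so f(x) = g(x) · h(x) with h(x) = 2 - 3·x. Hence g | f, i.e. f ∈ (g).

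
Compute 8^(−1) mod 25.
8^(−1) ≡ 22 (mod 25)

Apply the extended Euclidean algorithm to (25, 8), tracking rows (r, s, t) with s·25 + t·8 = r. Each division r_prev = q·r_cur + r_new produces the new row as (previous row) − q·(current row):
  row A: (25, 1, 0)   [1·25 + 0·8 = 25]
  row B: (8, 0, 1)   [0·25 + 1·8 = 8]
  25 = 3·8 + 1   → row C = row A − 3·row B = (1, 1, −3)   [check: 1·25 − 3·8 = 1]
  8 = 8·1 + 0   → remainder 0, stop. gcd = 1 (last nonzero row C).
The gcd is 1, so 8 is invertible mod 25. The last nonzero row gives 1·25 − 3·8 = 1, so t = −3. So 8^(−1) ≡ −3 ≡ 22 (mod 25). Verify: 8 · 22 = 176 ≡ 1 (mod 25). ✓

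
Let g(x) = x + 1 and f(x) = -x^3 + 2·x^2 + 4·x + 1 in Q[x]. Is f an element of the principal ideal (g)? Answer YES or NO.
In Q[x] the ideal (g) consists of all multiples of g, so f ∈ (g) iff g | f, i.e. iff the remainder of f on division by g is 0. Divide f by g (g is monic, so eliminate the leading term of the running remainder at each step):
  leading term -x^3: subtract (-x^2)·g(x) = -x^3 - x^2, leaving 3·x^2 + 4·x + 1
  leading term 3·x^2: subtract (3·x)·g(x) = 3·x^2 + 3·x, leaving x + 1
  leading term x: subtract (1)·g(x) = x + 1, leaving 0
The remainder is 0, so f(x) = g(x) · h(x) with h(x) = -x^2 + 3·x + 1. Hence g | f, i.e. f ∈ (g).

Final answer: YES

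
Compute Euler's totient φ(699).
φ is multiplicative, with φ(p^e) = p^e − p^(e−1). Factorise 699 = 3 · 233. Then
  φ(699) = (3 − 1) · (233 − 1) = 2 · 232 = 464.

Final answer: φ(699) = 464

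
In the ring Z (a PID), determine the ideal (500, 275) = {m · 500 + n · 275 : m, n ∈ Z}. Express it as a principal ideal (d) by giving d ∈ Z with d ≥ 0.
(500, 275) = (25); d = 25

In the PID Z, (a, b) is generated by gcd(a, b). Compute gcd(500, 275) with the extended Euclidean algorithm, tracking rows (r, s, t) with s·500 + t·275 = r:
  row A: (500, 1, 0)   [1·500 + 0·275 = 500]
  row B: (275, 0, 1)   [0·500 + 1·275 = 275]
  500 = 1·275 + 225   → row C = row A − 1·row B = (225, 1, −1)   [check: 1·500 − 1·275 = 225]
  275 = 1·225 + 50   → row D = row B − 1·row C = (50, −1, 2)   [check: −1·500 + 2·275 = 50]
  225 = 4·50 + 25   → row E = row C − 4·row D = (25, 5, −9)   [check: 5·500 − 9·275 = 25]
  50 = 2·25 + 0   → remainder 0, stop. gcd = 25 (last nonzero row E).
So gcd(500, 275) = 25, with Bézout identity 5·500 − 9·275 = 25. Containment (⊇): the Bézout identity exhibits 25 as an element of (500, 275), giving (25) ⊆ (500, 275). Containment (⊆): since 25 | 500 and 25 | 275 (500 = 25·20, 275 = 25·11), every Z-linear combination of 500 and 275 is divisible by 25, so (500, 275) ⊆ (25). Therefore (500, 275) = (25), d = 25.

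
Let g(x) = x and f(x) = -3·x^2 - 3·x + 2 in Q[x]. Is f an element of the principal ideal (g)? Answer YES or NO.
NO

In Q[x] the ideal (g) consists of all multiples of g, so f ∈ (g) iff g | f, i.e. iff the remainder of f on division by g is 0. Divide f by g (g is monic, so eliminate the leading term of the running remainder at each step):
  leading term -3·x^2: subtract (-3·x)·g(x) = -3·x^2, leaving 2 - 3·x
  leading term -3·x: subtract (-3)·g(x) = -3·x, leaving 2
The remainder r(x) = 2 ≠ 0 (and deg r < deg g), so g ∤ f, i.e. f ∉ (g).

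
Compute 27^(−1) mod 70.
Apply the extended Euclidean algorithm to (70, 27), tracking rows (r, s, t) with s·70 + t·27 = r. Each division r_prev = q·r_cur + r_new produces the new row as (previous row) − q·(current row):
  row A: (70, 1, 0)   [1·70 + 0·27 = 70]
  row B: (27, 0, 1)   [0·70 + 1·27 = 27]
  70 = 2·27 + 16   → row C = row A − 2·row B = (16, 1, −2)   [check: 1·70 − 2·27 = 16]
  27 = 1·16 + 11   → row D = row B − 1·row C = (11, −1, 3)   [check: −1·70 + 3·27 = 11]
  16 = 1·11 + 5   → row E = row C − 1·row D = (5, 2, −5)   [check: 2·70 − 5·27 = 5]
  11 = 2·5 + 1   → row F = row D − 2·row E = (1, −5, 13)   [check: −5·70 + 13·27 = 1]
  5 = 5·1 + 0   → remainder 0, stop. gcd = 1 (last nonzero row F).
The gcd is 1, so 27 is invertible mod 70. The last nonzero row gives −5·70 + 13·27 = 1, so t = 13. So 27^(−1) ≡ 13 (mod 70). Verify: 27 · 13 = 351 ≡ 1 (mod 70). ✓

Final answer: 27^(−1) ≡ 13 (mod 70)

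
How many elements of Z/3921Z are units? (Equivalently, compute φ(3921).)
Z/3921Z has φ(3921) = 2612 units

An element a ∈ Z/3921Z is a unit iff gcd(a, 3921) = 1, so the number of units is φ(3921). φ is multiplicative, with φ(p^e) = p^e − p^(e−1). Factorise 3921 = 3 · 1307. Then
  φ(3921) = (3 − 1) · (1307 − 1) = 2 · 1306 = 2612.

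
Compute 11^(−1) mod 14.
Apply the extended Euclidean algorithm to (14, 11), tracking rows (r, s, t) with s·14 + t·11 = r. Each division r_prev = q·r_cur + r_new produces the new row as (previous row) − q·(current row):
  row A: (14, 1, 0)   [1·14 + 0·11 = 14]
  row B: (11, 0, 1)   [0·14 + 1·11 = 11]
  14 = 1·11 + 3   → row C = row A − 1·row B = (3, 1, −1)   [check: 1·14 − 1·11 = 3]
  11 = 3·3 + 2   → row D = row B − 3·row C = (2, −3, 4)   [check: −3·14 + 4·11 = 2]
  3 = 1·2 + 1   → row E = row C − 1·row D = (1, 4, −5)   [check: 4·14 − 5·11 = 1]
  2 = 2·1 + 0   → remainder 0, stop. gcd = 1 (last nonzero row E).
The gcd is 1, so 11 is invertible mod 14. The last nonzero row gives 4·14 − 5·11 = 1, so t = −5. So 11^(−1) ≡ −5 ≡ 9 (mod 14). Verify: 11 · 9 = 99 ≡ 1 (mod 14). ✓

Final answer: 11^(−1) ≡ 9 (mod 14)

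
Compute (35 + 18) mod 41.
12

Both summands are already reduced mod 41. 35 + 18 = 53; 53 = 1·41 + 12, so (35 + 18) mod 41 = 12.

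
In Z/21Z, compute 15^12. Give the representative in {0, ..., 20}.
15

Use repeated squaring. Binary(12) = 1100. Walk through the bits of the exponent 12 left-to-right: at each bit after the leading one, square the running value, then multiply by 15 if the bit is 1 (always reducing mod 21):
  bit 1 = 1 (leading): start with 15.
  bit 2 = 1: square 15^2 = 225 ≡ 15; bit is 1, so multiply 15·15 = 225 ≡ 15 (mod 21).
  bit 3 = 0: square 15^2 = 225 ≡ 15 (mod 21).
  bit 4 = 0: square 15^2 = 225 ≡ 15 (mod 21).
Final value: 15^12 ≡ 15 (mod 21).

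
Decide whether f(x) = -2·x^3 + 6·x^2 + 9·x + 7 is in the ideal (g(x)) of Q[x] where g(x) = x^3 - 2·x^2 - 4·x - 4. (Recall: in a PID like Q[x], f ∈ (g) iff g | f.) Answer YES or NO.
In Q[x] the ideal (g) consists of all multiples of g, so f ∈ (g) iff g | f, i.e. iff the remainder of f on division by g is 0. Divide f by g (g is monic, so eliminate the leading term of the running remainder at each step):
  leading term -2·x^3: subtract (-2)·g(x) = -2·x^3 + 4·x^2 + 8·x + 8, leaving 2·x^2 + x - 1
The remainder r(x) = 2·x^2 + x - 1 ≠ 0 (and deg r < deg g), so g ∤ f, i.e. f ∉ (g).

Final answer: NO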